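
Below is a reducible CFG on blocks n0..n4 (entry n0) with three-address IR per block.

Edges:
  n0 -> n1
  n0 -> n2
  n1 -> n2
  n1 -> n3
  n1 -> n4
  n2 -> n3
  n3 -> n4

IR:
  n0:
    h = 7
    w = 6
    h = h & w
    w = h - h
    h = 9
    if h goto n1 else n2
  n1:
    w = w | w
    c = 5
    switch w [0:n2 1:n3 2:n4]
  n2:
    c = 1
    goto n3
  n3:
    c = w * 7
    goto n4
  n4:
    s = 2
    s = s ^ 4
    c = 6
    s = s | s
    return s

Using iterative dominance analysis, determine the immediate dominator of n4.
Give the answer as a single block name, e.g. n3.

idom tree: n1←n0 n2←n0 n3←n0 n4←n0
Dom∩ at merges:
  n2: preds {n0,n1}: {n0} ∩ {n0,n1} = {n0}; idom=n0
  n3: preds {n1,n2}: {n0,n1} ∩ {n0,n2} = {n0}; idom=n0
  n4: preds {n1,n3}: {n0,n1} ∩ {n0,n3} = {n0}; idom=n0

idom(n4) = n0

Answer: n0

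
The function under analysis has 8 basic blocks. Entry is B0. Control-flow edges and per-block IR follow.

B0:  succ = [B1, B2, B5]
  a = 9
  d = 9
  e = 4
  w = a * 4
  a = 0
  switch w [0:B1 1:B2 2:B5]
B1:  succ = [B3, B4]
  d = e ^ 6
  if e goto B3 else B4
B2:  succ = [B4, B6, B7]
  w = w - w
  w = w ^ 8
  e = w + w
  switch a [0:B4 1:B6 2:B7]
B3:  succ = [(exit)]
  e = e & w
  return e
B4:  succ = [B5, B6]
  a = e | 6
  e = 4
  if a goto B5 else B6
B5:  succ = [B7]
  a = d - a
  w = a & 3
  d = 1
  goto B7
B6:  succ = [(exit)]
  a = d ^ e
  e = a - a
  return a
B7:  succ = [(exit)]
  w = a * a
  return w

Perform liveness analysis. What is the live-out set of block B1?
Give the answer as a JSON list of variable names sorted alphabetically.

Per-block:
  B0: def={a,d,e,w} ue=∅
  B1: def={d} ue={e}
  B2: def={e,w} ue={a,w}
  B3: def={e} ue={e,w}
  B4: def={a,e} ue={e}
  B5: def={a,d,w} ue={a,d}
  B6: def={a,e} ue={d,e}
  B7: def={w} ue={a}

Live sets:
  B0 li=∅ lo={a,d,e,w}
  B1 li={e,w} lo={d,e,w}
  B2 li={a,d,w} lo={a,d,e}
  B3 li={e,w} lo=∅
  B4 li={d,e} lo={a,d,e}
  B5 li={a,d} lo={a}
  B6 li={d,e} lo=∅
  B7 li={a} lo=∅

live-out(B1) = ["d", "e", "w"]

Answer: ["d", "e", "w"]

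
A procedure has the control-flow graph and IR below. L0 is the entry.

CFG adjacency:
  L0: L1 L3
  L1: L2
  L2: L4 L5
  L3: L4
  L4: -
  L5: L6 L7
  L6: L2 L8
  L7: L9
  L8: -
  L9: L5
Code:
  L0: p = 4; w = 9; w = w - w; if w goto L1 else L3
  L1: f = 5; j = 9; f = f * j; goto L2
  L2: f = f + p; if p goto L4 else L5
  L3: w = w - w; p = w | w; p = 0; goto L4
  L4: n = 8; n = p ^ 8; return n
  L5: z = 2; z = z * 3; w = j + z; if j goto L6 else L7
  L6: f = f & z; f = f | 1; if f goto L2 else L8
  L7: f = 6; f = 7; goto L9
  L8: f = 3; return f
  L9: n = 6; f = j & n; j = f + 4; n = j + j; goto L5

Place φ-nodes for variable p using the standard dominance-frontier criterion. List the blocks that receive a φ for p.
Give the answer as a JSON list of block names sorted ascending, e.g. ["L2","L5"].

idom tree: L1←L0 L2←L1 L3←L0 L4←L0 L5←L2 L6←L5 L7←L5 L8←L6 L9←L7
Join-block Dom:
  L2: preds {L1,L6}: {L0,L1} ∩ {L0,L1,L2,L5,L6} = {L0,L1}; idom=L1
  L4: preds {L2,L3}: {L0,L1,L2} ∩ {L0,L3} = {L0}; idom=L0
  L5: preds {L2,L9}: {L0,L1,L2} ∩ {L0,L1,L2,L5,L7,L9} = {L0,L1,L2}; idom=L2

Frontier:
  L2←L1: walk · to L1
  L2←L6: walk L6→L5→L2 to L1
  L4←L2: walk L2→L1 to L0
  L4←L3: walk L3 to L0
  L5←L2: walk · to L2
  L5←L9: walk L9→L7→L5 to L2
  DF(L0)=∅
  DF(L1)={L4}
  DF(L2)={L2,L4}
  DF(L3)={L4}
  DF(L4)=∅
  DF(L5)={L2,L5}
  DF(L6)={L2}
  DF(L7)={L5}
  DF(L8)=∅
  DF(L9)={L5}

φ for p: defs {L0,L3}
  DF⁺ = {L4}

Answer: ["L4"]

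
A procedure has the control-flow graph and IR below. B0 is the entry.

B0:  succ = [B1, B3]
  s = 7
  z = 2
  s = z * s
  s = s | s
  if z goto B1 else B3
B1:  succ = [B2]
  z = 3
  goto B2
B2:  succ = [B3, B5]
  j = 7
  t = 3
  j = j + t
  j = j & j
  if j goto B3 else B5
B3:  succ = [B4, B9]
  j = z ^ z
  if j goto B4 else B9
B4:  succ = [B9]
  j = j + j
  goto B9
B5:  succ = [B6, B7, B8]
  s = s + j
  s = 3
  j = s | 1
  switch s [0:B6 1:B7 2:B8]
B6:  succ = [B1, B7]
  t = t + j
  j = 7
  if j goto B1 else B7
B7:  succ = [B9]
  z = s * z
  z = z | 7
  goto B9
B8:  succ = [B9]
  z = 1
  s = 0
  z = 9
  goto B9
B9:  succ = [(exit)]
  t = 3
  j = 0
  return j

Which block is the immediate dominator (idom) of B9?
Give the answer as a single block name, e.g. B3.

idom tree: B1←B0 B2←B1 B3←B0 B4←B3 B5←B2 B6←B5 B7←B5 B8←B5 B9←B0
Dom at joins:
  B1: preds {B0,B6}: {B0} ∩ {B0,B1,B2,B5,B6} = {B0}; idom=B0
  B3: preds {B0,B2}: {B0} ∩ {B0,B1,B2} = {B0}; idom=B0
  B7: preds {B5,B6}: {B0,B1,B2,B5} ∩ {B0,B1,B2,B5,B6} = {B0,B1,B2,B5}; idom=B5
  B9: preds {B3,B4,B7,B8}: {B0,B3} ∩ {B0,B3,B4} ∩ {B0,B1,B2,B5,B7} ∩ {B0,B1,B2,B5,B8} = {B0}; idom=B0

idom(B9) = B0

Answer: B0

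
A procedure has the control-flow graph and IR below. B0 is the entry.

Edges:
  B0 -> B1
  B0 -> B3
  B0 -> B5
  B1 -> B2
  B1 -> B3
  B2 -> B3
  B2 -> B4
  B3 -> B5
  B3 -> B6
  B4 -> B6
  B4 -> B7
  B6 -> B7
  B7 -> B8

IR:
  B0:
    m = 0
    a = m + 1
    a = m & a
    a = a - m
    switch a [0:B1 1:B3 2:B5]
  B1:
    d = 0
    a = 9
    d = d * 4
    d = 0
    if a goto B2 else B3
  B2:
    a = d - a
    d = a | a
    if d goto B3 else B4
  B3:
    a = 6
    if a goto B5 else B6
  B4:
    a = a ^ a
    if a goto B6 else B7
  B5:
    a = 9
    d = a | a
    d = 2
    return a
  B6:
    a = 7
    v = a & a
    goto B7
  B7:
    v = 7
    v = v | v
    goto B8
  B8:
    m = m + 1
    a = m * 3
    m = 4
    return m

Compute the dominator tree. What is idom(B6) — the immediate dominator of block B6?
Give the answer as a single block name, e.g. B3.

idom tree: B1←B0 B2←B1 B3←B0 B4←B2 B5←B0 B6←B0 B7←B0 B8←B7
Dom∩ at merges:
  B3: preds {B0,B1,B2}: {B0} ∩ {B0,B1} ∩ {B0,B1,B2} = {B0}; idom=B0
  B5: preds {B0,B3}: {B0} ∩ {B0,B3} = {B0}; idom=B0
  B6: preds {B3,B4}: {B0,B3} ∩ {B0,B1,B2,B4} = {B0}; idom=B0
  B7: preds {B4,B6}: {B0,B1,B2,B4} ∩ {B0,B6} = {B0}; idom=B0

idom(B6) = B0

Answer: B0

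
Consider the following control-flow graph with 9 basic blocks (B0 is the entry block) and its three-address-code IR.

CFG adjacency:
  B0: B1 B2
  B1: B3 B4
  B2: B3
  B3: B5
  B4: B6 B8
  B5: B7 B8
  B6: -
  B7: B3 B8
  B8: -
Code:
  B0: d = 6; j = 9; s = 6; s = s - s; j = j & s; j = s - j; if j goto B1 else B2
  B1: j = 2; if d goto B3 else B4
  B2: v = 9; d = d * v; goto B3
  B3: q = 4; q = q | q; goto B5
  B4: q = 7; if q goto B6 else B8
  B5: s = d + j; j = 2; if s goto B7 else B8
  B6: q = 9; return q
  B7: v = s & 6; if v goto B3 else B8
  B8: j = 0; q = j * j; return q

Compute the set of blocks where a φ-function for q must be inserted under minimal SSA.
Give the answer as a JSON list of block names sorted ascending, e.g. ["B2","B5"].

idom tree: B1←B0 B2←B0 B3←B0 B4←B1 B5←B3 B6←B4 B7←B5 B8←B0
Join-block Dom:
  B3: preds {B1,B2,B7}: {B0,B1} ∩ {B0,B2} ∩ {B0,B3,B5,B7} = {B0}; idom=B0
  B8: preds {B4,B5,B7}: {B0,B1,B4} ∩ {B0,B3,B5} ∩ {B0,B3,B5,B7} = {B0}; idom=B0

DF derivation:
  join B3 pred B1: B1 stop@B0
  join B3 pred B2: B2 stop@B0
  join B3 pred B7: B7→B5→B3 stop@B0
  join B8 pred B4: B4→B1 stop@B0
  join B8 pred B5: B5→B3 stop@B0
  join B8 pred B7: B7→B5→B3 stop@B0
  B0: DF=∅
  B1: DF={B3,B8}
  B2: DF={B3}
  B3: DF={B3,B8}
  B4: DF={B8}
  B5: DF={B3,B8}
  B6: DF=∅
  B7: DF={B3,B8}
  B8: DF=∅

φ for q: defs {B3,B4,B6,B8}
  DF⁺ = {B3,B8}

Answer: ["B3", "B8"]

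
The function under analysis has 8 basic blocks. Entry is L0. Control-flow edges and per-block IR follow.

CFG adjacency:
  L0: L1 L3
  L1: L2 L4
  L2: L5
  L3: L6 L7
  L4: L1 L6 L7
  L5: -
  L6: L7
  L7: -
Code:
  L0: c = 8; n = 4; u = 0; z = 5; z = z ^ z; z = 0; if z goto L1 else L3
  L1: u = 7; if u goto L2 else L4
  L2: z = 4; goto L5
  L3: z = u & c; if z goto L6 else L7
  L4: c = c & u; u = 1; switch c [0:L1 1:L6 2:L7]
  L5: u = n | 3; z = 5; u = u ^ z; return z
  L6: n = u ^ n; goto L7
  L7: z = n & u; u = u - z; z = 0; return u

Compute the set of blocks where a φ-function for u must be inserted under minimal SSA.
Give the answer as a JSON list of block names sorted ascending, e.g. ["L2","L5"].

idom tree: L1←L0 L2←L1 L3←L0 L4←L1 L5←L2 L6←L0 L7←L0
Dom at joins:
  L1: preds {L0,L4}: {L0} ∩ {L0,L1,L4} = {L0}; idom=L0
  L6: preds {L3,L4}: {L0,L3} ∩ {L0,L1,L4} = {L0}; idom=L0
  L7: preds {L3,L4,L6}: {L0,L3} ∩ {L0,L1,L4} ∩ {L0,L6} = {L0}; idom=L0

Frontier:
  join L1 pred L0: · stop@L0
  join L1 pred L4: L4→L1 stop@L0
  join L6 pred L3: L3 stop@L0
  join L6 pred L4: L4→L1 stop@L0
  join L7 pred L3: L3 stop@L0
  join L7 pred L4: L4→L1 stop@L0
  join L7 pred L6: L6 stop@L0
  L0 → ∅
  L1 → {L1,L6,L7}
  L2 → ∅
  L3 → {L6,L7}
  L4 → {L1,L6,L7}
  L5 → ∅
  L6 → {L7}
  L7 → ∅

φ for u: defs {L0,L1,L4,L5,L7}
  DF⁺ = {L1,L6,L7}

Answer: ["L1", "L6", "L7"]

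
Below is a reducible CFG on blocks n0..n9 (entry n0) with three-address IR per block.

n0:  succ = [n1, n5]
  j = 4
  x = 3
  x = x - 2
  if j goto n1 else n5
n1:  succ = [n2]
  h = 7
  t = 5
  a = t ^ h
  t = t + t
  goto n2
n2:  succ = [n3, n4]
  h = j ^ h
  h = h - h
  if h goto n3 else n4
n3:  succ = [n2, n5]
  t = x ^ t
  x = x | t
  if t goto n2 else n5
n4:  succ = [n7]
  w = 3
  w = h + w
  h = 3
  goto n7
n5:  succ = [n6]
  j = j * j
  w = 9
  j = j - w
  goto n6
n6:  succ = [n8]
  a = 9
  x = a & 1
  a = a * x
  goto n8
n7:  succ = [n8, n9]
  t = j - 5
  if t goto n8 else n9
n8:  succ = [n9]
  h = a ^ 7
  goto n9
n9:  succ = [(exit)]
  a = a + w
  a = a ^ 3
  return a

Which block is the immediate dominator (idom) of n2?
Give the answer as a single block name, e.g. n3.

Answer: n1

Working:
idom tree: n1←n0 n2←n1 n3←n2 n4←n2 n5←n0 n6←n5 n7←n4 n8←n0 n9←n0
Join-block Dom:
  n2: preds {n1,n3}: {n0,n1} ∩ {n0,n1,n2,n3} = {n0,n1}; idom=n1
  n5: preds {n0,n3}: {n0} ∩ {n0,n1,n2,n3} = {n0}; idom=n0
  n8: preds {n6,n7}: {n0,n5,n6} ∩ {n0,n1,n2,n4,n7} = {n0}; idom=n0
  n9: preds {n7,n8}: {n0,n1,n2,n4,n7} ∩ {n0,n8} = {n0}; idom=n0

idom(n2) = n1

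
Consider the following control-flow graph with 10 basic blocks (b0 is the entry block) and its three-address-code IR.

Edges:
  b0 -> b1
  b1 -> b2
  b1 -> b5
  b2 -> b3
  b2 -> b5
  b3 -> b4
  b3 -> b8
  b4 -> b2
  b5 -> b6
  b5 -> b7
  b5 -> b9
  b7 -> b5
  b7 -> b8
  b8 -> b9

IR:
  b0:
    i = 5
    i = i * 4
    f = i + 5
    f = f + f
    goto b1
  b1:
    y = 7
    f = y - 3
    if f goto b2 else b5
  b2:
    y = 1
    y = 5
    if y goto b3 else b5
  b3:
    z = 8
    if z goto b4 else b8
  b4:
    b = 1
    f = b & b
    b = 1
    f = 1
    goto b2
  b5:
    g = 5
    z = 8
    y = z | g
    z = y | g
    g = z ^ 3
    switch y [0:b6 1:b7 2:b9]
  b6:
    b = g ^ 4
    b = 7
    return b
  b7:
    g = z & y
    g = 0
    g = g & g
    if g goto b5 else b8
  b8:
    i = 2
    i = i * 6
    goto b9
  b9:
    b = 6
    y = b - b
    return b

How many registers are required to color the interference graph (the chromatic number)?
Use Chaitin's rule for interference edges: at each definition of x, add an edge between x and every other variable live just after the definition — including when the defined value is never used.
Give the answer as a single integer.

Answer: 3

Derivation:
Per-block:
  b0 def {f,i} use ∅
  b1 def {f,y} use ∅
  b2 def {y} use ∅
  b3 def {z} use ∅
  b4 def {b,f} use ∅
  b5 def {g,y,z} use ∅
  b6 def {b} use {g}
  b7 def {g} use {y,z}
  b8 def {i} use ∅
  b9 def {b,y} use ∅

Backward fixpoint:
  b0: in=∅ out=∅
  b1: in=∅ out=∅
  b2: in=∅ out=∅
  b3: in=∅ out=∅
  b4: in=∅ out=∅
  b5: in=∅ out={g,y,z}
  b6: in={g} out=∅
  b7: in={y,z} out=∅
  b8: in=∅ out=∅
  b9: in=∅ out=∅

Interfere edges:
  b: {y}
  f: ∅
  g: {y,z}
  i: ∅
  y: {b,g,z}
  z: {g,y}

Chromatic number:
  {g,y,z} pairwise interfere (3-clique) ⇒ χ ≥ 3
  assign b→R1 f→R0 g→R1 i→R0 y→R0 z→R2 — no edge inside a register ⇒ χ ≤ 3
  χ = 3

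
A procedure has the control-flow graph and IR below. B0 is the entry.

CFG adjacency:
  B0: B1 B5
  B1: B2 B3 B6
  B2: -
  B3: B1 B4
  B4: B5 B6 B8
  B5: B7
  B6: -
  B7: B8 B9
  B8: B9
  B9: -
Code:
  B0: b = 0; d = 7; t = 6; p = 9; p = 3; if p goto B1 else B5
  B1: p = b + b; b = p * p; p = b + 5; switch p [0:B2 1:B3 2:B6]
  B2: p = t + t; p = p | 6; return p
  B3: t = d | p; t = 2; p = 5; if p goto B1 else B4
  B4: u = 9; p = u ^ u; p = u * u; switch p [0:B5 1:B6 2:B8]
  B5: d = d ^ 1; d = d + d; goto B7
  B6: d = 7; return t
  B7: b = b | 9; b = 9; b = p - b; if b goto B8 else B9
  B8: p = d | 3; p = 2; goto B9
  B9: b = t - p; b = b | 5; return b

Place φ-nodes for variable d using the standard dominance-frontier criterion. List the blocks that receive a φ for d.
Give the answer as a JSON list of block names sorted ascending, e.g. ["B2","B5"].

idom tree: B1←B0 B2←B1 B3←B1 B4←B3 B5←B0 B6←B1 B7←B5 B8←B0 B9←B0
Dom at joins:
  B1: preds {B0,B3}: {B0} ∩ {B0,B1,B3} = {B0}; idom=B0
  B5: preds {B0,B4}: {B0} ∩ {B0,B1,B3,B4} = {B0}; idom=B0
  B6: preds {B1,B4}: {B0,B1} ∩ {B0,B1,B3,B4} = {B0,B1}; idom=B1
  B8: preds {B4,B7}: {B0,B1,B3,B4} ∩ {B0,B5,B7} = {B0}; idom=B0
  B9: preds {B7,B8}: {B0,B5,B7} ∩ {B0,B8} = {B0}; idom=B0

DF derivation:
  B1←B0: walk · to B0
  B1←B3: walk B3→B1 to B0
  B5←B0: walk · to B0
  B5←B4: walk B4→B3→B1 to B0
  B6←B1: walk · to B1
  B6←B4: walk B4→B3 to B1
  B8←B4: walk B4→B3→B1 to B0
  B8←B7: walk B7→B5 to B0
  B9←B7: walk B7→B5 to B0
  B9←B8: walk B8 to B0
  B0 → ∅
  B1 → {B1,B5,B8}
  B2 → ∅
  B3 → {B1,B5,B6,B8}
  B4 → {B5,B6,B8}
  B5 → {B8,B9}
  B6 → ∅
  B7 → {B8,B9}
  B8 → {B9}
  B9 → ∅

φ for d: defs {B0,B5,B6}
  DF⁺ = {B8,B9}

Answer: ["B8", "B9"]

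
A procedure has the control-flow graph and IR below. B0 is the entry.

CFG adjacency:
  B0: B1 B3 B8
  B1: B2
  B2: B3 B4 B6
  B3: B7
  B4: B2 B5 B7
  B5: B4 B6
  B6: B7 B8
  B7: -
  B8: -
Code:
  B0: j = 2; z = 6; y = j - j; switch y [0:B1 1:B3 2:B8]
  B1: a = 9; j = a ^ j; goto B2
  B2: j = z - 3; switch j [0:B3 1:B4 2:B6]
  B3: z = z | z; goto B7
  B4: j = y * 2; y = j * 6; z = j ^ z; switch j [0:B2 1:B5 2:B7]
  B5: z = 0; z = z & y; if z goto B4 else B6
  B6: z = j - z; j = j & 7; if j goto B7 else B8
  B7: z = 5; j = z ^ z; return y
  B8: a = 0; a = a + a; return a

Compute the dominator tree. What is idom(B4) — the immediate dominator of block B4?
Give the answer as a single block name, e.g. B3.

Answer: B2

Analysis:
idom tree: B1←B0 B2←B1 B3←B0 B4←B2 B5←B4 B6←B2 B7←B0 B8←B0
Join-block Dom:
  B2: preds {B1,B4}: {B0,B1} ∩ {B0,B1,B2,B4} = {B0,B1}; idom=B1
  B3: preds {B0,B2}: {B0} ∩ {B0,B1,B2} = {B0}; idom=B0
  B4: preds {B2,B5}: {B0,B1,B2} ∩ {B0,B1,B2,B4,B5} = {B0,B1,B2}; idom=B2
  B6: preds {B2,B5}: {B0,B1,B2} ∩ {B0,B1,B2,B4,B5} = {B0,B1,B2}; idom=B2
  B7: preds {B3,B4,B6}: {B0,B3} ∩ {B0,B1,B2,B4} ∩ {B0,B1,B2,B6} = {B0}; idom=B0
  B8: preds {B0,B6}: {B0} ∩ {B0,B1,B2,B6} = {B0}; idom=B0

idom(B4) = B2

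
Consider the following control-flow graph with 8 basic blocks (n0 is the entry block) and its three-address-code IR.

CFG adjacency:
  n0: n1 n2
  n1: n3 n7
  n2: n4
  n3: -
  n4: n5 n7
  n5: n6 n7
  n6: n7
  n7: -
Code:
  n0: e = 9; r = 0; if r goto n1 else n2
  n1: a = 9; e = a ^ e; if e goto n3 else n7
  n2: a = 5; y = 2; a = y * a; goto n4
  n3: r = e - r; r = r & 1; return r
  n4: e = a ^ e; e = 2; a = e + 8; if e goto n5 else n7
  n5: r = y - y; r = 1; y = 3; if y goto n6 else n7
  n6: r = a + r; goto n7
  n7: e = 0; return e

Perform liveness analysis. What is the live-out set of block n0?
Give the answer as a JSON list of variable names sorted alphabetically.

Answer: ["e", "r"]

Derivation:
def/use:
  n0: {e,r} / ∅
  n1: {a,e} / {e}
  n2: {a,y} / ∅
  n3: {r} / {e,r}
  n4: {a,e} / {a,e}
  n5: {r,y} / {y}
  n6: {r} / {a,r}
  n7: {e} / ∅

Liveness:
  n0 li=∅ lo={e,r}
  n1 li={e,r} lo={e,r}
  n2 li={e} lo={a,e,y}
  n3 li={e,r} lo=∅
  n4 li={a,e,y} lo={a,y}
  n5 li={a,y} lo={a,r}
  n6 li={a,r} lo=∅
  n7 li=∅ lo=∅

live-out(n0) = ["e", "r"]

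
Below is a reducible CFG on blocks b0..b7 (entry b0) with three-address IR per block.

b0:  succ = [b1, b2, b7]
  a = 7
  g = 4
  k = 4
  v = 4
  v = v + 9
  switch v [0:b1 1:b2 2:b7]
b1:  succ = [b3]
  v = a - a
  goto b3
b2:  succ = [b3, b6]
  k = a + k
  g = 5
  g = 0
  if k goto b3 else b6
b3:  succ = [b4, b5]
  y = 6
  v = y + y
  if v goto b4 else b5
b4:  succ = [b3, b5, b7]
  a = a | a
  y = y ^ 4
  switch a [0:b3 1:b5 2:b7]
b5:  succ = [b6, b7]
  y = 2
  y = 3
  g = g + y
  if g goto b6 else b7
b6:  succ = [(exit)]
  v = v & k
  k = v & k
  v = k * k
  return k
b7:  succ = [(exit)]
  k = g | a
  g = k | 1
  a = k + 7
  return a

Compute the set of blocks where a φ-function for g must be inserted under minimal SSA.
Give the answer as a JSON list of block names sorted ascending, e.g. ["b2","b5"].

idom tree: b1←b0 b2←b0 b3←b0 b4←b3 b5←b3 b6←b0 b7←b0
Dom∩ at merges:
  b3: preds {b1,b2,b4}: {b0,b1} ∩ {b0,b2} ∩ {b0,b3,b4} = {b0}; idom=b0
  b5: preds {b3,b4}: {b0,b3} ∩ {b0,b3,b4} = {b0,b3}; idom=b3
  b6: preds {b2,b5}: {b0,b2} ∩ {b0,b3,b5} = {b0}; idom=b0
  b7: preds {b0,b4,b5}: {b0} ∩ {b0,b3,b4} ∩ {b0,b3,b5} = {b0}; idom=b0

Frontier:
  join b3 pred b1: b1 stop@b0
  join b3 pred b2: b2 stop@b0
  join b3 pred b4: b4→b3 stop@b0
  join b5 pred b3: · stop@b3
  join b5 pred b4: b4 stop@b3
  join b6 pred b2: b2 stop@b0
  join b6 pred b5: b5→b3 stop@b0
  join b7 pred b0: · stop@b0
  join b7 pred b4: b4→b3 stop@b0
  join b7 pred b5: b5→b3 stop@b0
  b0: DF=∅
  b1: DF={b3}
  b2: DF={b3,b6}
  b3: DF={b3,b6,b7}
  b4: DF={b3,b5,b7}
  b5: DF={b6,b7}
  b6: DF=∅
  b7: DF=∅

φ for g: defs {b0,b2,b5,b7}
  DF⁺ = {b3,b6,b7}

Answer: ["b3", "b6", "b7"]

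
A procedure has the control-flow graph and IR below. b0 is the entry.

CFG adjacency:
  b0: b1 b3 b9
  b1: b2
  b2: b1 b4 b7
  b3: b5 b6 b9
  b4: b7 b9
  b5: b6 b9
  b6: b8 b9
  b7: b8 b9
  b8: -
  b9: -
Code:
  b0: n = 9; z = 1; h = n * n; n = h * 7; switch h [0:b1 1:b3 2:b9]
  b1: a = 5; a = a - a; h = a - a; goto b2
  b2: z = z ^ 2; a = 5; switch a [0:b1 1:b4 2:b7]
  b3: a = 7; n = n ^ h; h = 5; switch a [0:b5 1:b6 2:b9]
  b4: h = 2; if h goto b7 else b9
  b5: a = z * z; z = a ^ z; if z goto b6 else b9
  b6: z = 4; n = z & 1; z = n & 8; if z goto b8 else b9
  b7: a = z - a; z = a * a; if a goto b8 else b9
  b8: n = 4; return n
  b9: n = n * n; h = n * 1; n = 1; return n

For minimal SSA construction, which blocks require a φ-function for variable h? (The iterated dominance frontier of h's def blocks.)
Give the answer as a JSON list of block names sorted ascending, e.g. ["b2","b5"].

Answer: ["b1", "b7", "b8", "b9"]

Working:
idom tree: b1←b0 b2←b1 b3←b0 b4←b2 b5←b3 b6←b3 b7←b2 b8←b0 b9←b0
Join-block Dom:
  b1: preds {b0,b2}: {b0} ∩ {b0,b1,b2} = {b0}; idom=b0
  b6: preds {b3,b5}: {b0,b3} ∩ {b0,b3,b5} = {b0,b3}; idom=b3
  b7: preds {b2,b4}: {b0,b1,b2} ∩ {b0,b1,b2,b4} = {b0,b1,b2}; idom=b2
  b8: preds {b6,b7}: {b0,b3,b6} ∩ {b0,b1,b2,b7} = {b0}; idom=b0
  b9: preds {b0,b3,b4,b5,b6,b7}: {b0} ∩ {b0,b3} ∩ {b0,b1,b2,b4} ∩ {b0,b3,b5} ∩ {b0,b3,b6} ∩ {b0,b1,b2,b7} = {b0}; idom=b0

Frontier:
  join b1 pred b0: · stop@b0
  join b1 pred b2: b2→b1 stop@b0
  join b6 pred b3: · stop@b3
  join b6 pred b5: b5 stop@b3
  join b7 pred b2: · stop@b2
  join b7 pred b4: b4 stop@b2
  join b8 pred b6: b6→b3 stop@b0
  join b8 pred b7: b7→b2→b1 stop@b0
  join b9 pred b0: · stop@b0
  join b9 pred b3: b3 stop@b0
  join b9 pred b4: b4→b2→b1 stop@b0
  join b9 pred b5: b5→b3 stop@b0
  join b9 pred b6: b6→b3 stop@b0
  join b9 pred b7: b7→b2→b1 stop@b0
  b0 → ∅
  b1 → {b1,b8,b9}
  b2 → {b1,b8,b9}
  b3 → {b8,b9}
  b4 → {b7,b9}
  b5 → {b6,b9}
  b6 → {b8,b9}
  b7 → {b8,b9}
  b8 → ∅
  b9 → ∅

φ for h: defs {b0,b1,b3,b4,b9}
  DF⁺ = {b1,b7,b8,b9}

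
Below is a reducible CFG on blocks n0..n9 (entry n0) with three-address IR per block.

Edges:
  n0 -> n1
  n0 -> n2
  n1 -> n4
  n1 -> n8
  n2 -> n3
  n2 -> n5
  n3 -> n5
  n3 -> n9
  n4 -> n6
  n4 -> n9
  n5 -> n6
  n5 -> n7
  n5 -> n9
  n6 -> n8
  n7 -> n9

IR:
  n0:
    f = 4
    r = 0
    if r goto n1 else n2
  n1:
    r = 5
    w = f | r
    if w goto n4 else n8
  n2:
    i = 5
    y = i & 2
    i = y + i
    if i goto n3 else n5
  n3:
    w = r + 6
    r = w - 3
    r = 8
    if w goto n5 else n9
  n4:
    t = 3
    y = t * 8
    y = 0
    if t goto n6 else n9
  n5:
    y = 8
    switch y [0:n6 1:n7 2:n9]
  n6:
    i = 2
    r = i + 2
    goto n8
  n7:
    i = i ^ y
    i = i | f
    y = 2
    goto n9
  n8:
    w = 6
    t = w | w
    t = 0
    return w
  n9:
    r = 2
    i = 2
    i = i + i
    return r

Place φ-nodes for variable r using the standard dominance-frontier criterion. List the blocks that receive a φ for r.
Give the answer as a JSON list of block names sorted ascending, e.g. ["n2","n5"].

Answer: ["n5", "n6", "n8", "n9"]

Analysis:
idom tree: n1←n0 n2←n0 n3←n2 n4←n1 n5←n2 n6←n0 n7←n5 n8←n0 n9←n0
Dom at joins:
  n5: preds {n2,n3}: {n0,n2} ∩ {n0,n2,n3} = {n0,n2}; idom=n2
  n6: preds {n4,n5}: {n0,n1,n4} ∩ {n0,n2,n5} = {n0}; idom=n0
  n8: preds {n1,n6}: {n0,n1} ∩ {n0,n6} = {n0}; idom=n0
  n9: preds {n3,n4,n5,n7}: {n0,n2,n3} ∩ {n0,n1,n4} ∩ {n0,n2,n5} ∩ {n0,n2,n5,n7} = {n0}; idom=n0

Frontier:
  join n5 pred n2: · stop@n2
  join n5 pred n3: n3 stop@n2
  join n6 pred n4: n4→n1 stop@n0
  join n6 pred n5: n5→n2 stop@n0
  join n8 pred n1: n1 stop@n0
  join n8 pred n6: n6 stop@n0
  join n9 pred n3: n3→n2 stop@n0
  join n9 pred n4: n4→n1 stop@n0
  join n9 pred n5: n5→n2 stop@n0
  join n9 pred n7: n7→n5→n2 stop@n0
  n0: DF=∅
  n1: DF={n6,n8,n9}
  n2: DF={n6,n9}
  n3: DF={n5,n9}
  n4: DF={n6,n9}
  n5: DF={n6,n9}
  n6: DF={n8}
  n7: DF={n9}
  n8: DF=∅
  n9: DF=∅

φ for r: defs {n0,n1,n3,n6,n9}
  DF⁺ = {n5,n6,n8,n9}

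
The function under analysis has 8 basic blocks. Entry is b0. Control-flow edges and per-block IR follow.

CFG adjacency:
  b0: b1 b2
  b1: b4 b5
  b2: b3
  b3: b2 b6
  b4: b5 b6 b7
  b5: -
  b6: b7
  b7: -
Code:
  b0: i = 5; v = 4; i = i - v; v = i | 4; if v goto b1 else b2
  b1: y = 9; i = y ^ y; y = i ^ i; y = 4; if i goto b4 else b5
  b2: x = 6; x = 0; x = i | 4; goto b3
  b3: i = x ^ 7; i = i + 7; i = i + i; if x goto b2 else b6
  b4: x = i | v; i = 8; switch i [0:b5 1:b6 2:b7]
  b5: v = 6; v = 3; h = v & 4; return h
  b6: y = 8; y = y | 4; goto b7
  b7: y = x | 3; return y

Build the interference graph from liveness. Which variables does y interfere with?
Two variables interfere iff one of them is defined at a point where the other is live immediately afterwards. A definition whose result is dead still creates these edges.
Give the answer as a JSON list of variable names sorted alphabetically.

Answer: ["i", "v", "x"]

Derivation:
def/use:
  b0 def {i,v} use ∅
  b1 def {i,y} use ∅
  b2 def {x} use {i}
  b3 def {i} use {x}
  b4 def {i,x} use {i,v}
  b5 def {h,v} use ∅
  b6 def {y} use ∅
  b7 def {y} use {x}

Live sets:
  live b0: ∅→{i,v}
  live b1: {v}→{i,v}
  live b2: {i}→{x}
  live b3: {x}→{i,x}
  live b4: {i,v}→{x}
  live b5: ∅→∅
  live b6: {x}→{x}
  live b7: {x}→∅

Interfere edges:
  h — ∅
  i — {v,x,y}
  v — {i,y}
  x — {i,y}
  y — {i,v,x}

N(y) = ["i", "v", "x"]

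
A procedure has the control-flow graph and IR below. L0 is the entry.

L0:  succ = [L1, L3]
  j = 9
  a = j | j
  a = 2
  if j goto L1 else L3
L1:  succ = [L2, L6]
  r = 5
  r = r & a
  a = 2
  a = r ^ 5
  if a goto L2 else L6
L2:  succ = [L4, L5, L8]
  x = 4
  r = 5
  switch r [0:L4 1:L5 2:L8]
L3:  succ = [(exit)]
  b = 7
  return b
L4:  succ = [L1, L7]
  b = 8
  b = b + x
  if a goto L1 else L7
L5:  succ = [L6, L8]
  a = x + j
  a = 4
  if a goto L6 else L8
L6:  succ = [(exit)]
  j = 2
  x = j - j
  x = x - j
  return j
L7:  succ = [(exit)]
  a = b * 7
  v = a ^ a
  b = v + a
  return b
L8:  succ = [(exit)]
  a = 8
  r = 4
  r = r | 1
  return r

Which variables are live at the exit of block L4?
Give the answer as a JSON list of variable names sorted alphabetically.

Answer: ["a", "b", "j"]

Working:
Per-block:
  L0: def={a,j} ue=∅
  L1: def={a,r} ue={a}
  L2: def={r,x} ue=∅
  L3: def={b} ue=∅
  L4: def={b} ue={a,x}
  L5: def={a} ue={j,x}
  L6: def={j,x} ue=∅
  L7: def={a,b,v} ue={b}
  L8: def={a,r} ue=∅

Liveness:
  live L0: ∅→{a,j}
  live L1: {a,j}→{a,j}
  live L2: {a,j}→{a,j,x}
  live L3: ∅→∅
  live L4: {a,j,x}→{a,b,j}
  live L5: {j,x}→∅
  live L6: ∅→∅
  live L7: {b}→∅
  live L8: ∅→∅

live-out(L4) = ["a", "b", "j"]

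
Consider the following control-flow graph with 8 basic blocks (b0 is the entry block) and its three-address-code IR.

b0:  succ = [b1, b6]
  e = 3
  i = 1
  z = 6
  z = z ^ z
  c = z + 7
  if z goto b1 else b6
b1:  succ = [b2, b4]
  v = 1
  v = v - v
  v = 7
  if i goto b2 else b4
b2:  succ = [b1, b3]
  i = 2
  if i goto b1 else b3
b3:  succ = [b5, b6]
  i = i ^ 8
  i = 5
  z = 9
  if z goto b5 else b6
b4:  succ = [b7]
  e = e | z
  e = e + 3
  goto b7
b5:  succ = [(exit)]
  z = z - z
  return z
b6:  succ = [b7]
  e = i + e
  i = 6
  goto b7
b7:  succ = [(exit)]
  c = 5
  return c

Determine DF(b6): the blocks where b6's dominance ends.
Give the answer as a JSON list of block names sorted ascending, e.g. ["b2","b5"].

idom tree: b1←b0 b2←b1 b3←b2 b4←b1 b5←b3 b6←b0 b7←b0
Dom∩ at merges:
  b1: preds {b0,b2}: {b0} ∩ {b0,b1,b2} = {b0}; idom=b0
  b6: preds {b0,b3}: {b0} ∩ {b0,b1,b2,b3} = {b0}; idom=b0
  b7: preds {b4,b6}: {b0,b1,b4} ∩ {b0,b6} = {b0}; idom=b0

Frontier:
  b1←b0: walk · to b0
  b1←b2: walk b2→b1 to b0
  b6←b0: walk · to b0
  b6←b3: walk b3→b2→b1 to b0
  b7←b4: walk b4→b1 to b0
  b7←b6: walk b6 to b0
  b0 → ∅
  b1 → {b1,b6,b7}
  b2 → {b1,b6}
  b3 → {b6}
  b4 → {b7}
  b5 → ∅
  b6 → {b7}
  b7 → ∅

DF(b6) = ["b7"]

Answer: ["b7"]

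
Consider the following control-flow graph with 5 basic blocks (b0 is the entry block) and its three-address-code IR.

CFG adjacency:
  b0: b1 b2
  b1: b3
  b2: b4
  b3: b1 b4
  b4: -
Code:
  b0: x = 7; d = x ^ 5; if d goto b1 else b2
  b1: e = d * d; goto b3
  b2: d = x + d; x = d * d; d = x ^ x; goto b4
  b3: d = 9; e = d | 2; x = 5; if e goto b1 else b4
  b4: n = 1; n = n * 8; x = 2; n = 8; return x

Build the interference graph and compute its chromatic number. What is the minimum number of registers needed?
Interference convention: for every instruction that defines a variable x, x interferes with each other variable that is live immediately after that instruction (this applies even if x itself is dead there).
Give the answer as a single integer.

Answer: 3

Working:
Per-block:
  b0: {d,x} / ∅
  b1: {e} / {d}
  b2: {d,x} / {d,x}
  b3: {d,e,x} / ∅
  b4: {n,x} / ∅

Live sets:
  b0: in=∅ out={d,x}
  b1: in={d} out=∅
  b2: in={d,x} out=∅
  b3: in=∅ out={d}
  b4: in=∅ out=∅

Interference:
  d↔{e,x}
  e↔{d,x}
  n↔{x}
  x↔{d,e,n}

Chromatic number:
  lower bound: {d,e,x} mutually conflict ⇒ χ ≥ 3
  assign d→r1 e→r2 n→r1 x→r0 — no edge inside a register ⇒ χ ≤ 3
  χ = 3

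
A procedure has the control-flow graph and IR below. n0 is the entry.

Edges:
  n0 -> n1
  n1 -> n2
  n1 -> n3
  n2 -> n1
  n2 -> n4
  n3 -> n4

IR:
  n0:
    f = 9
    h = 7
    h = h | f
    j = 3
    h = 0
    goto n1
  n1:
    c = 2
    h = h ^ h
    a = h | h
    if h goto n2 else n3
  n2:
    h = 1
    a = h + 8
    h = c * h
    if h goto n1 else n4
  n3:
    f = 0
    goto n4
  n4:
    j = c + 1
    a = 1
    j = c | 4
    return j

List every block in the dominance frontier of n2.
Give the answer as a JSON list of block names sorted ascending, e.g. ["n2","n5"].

Answer: ["n1", "n4"]

Derivation:
idom tree: n1←n0 n2←n1 n3←n1 n4←n1
Join-block Dom:
  n1: preds {n0,n2}: {n0} ∩ {n0,n1,n2} = {n0}; idom=n0
  n4: preds {n2,n3}: {n0,n1,n2} ∩ {n0,n1,n3} = {n0,n1}; idom=n1

DF derivation:
  join n1 pred n0: · stop@n0
  join n1 pred n2: n2→n1 stop@n0
  join n4 pred n2: n2 stop@n1
  join n4 pred n3: n3 stop@n1
  n0 → ∅
  n1 → {n1}
  n2 → {n1,n4}
  n3 → {n4}
  n4 → ∅

DF(n2) = ["n1", "n4"]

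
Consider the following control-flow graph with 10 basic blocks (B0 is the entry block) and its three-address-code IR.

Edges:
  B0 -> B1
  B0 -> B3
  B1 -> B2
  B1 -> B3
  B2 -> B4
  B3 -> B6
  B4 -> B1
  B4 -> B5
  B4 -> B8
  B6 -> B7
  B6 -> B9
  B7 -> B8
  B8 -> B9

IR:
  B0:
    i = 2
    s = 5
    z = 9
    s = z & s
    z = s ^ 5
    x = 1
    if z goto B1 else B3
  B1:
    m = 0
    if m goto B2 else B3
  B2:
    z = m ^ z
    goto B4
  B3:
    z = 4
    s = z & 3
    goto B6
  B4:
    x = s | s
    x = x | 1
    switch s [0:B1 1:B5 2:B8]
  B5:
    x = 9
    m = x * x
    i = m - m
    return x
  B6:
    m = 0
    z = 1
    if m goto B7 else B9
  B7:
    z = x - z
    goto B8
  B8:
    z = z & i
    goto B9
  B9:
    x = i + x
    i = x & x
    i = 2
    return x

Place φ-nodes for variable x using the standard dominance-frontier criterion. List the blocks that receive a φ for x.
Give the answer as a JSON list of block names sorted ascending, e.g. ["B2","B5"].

Answer: ["B1", "B3", "B8", "B9"]

Working:
idom tree: B1←B0 B2←B1 B3←B0 B4←B2 B5←B4 B6←B3 B7←B6 B8←B0 B9←B0
Dom at joins:
  B1: preds {B0,B4}: {B0} ∩ {B0,B1,B2,B4} = {B0}; idom=B0
  B3: preds {B0,B1}: {B0} ∩ {B0,B1} = {B0}; idom=B0
  B8: preds {B4,B7}: {B0,B1,B2,B4} ∩ {B0,B3,B6,B7} = {B0}; idom=B0
  B9: preds {B6,B8}: {B0,B3,B6} ∩ {B0,B8} = {B0}; idom=B0

DF derivation:
  B1←B0: walk · to B0
  B1←B4: walk B4→B2→B1 to B0
  B3←B0: walk · to B0
  B3←B1: walk B1 to B0
  B8←B4: walk B4→B2→B1 to B0
  B8←B7: walk B7→B6→B3 to B0
  B9←B6: walk B6→B3 to B0
  B9←B8: walk B8 to B0
  B0 → ∅
  B1 → {B1,B3,B8}
  B2 → {B1,B8}
  B3 → {B8,B9}
  B4 → {B1,B8}
  B5 → ∅
  B6 → {B8,B9}
  B7 → {B8}
  B8 → {B9}
  B9 → ∅

φ for x: defs {B0,B4,B5,B9}
  DF⁺ = {B1,B3,B8,B9}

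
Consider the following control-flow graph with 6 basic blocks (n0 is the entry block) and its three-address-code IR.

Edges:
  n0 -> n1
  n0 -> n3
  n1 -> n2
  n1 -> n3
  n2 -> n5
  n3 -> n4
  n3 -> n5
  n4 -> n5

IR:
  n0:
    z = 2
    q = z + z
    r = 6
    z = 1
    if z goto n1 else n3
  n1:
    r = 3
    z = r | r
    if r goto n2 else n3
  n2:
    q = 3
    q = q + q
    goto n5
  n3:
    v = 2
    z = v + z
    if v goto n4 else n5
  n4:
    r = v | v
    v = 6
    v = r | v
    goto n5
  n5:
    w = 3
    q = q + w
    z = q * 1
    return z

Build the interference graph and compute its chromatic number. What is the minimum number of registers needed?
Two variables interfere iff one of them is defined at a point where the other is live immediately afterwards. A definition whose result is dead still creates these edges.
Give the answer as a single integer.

Answer: 4

Working:
Per-block:
  n0: {q,r,z} / ∅
  n1: {r,z} / ∅
  n2: {q} / ∅
  n3: {v,z} / {z}
  n4: {r,v} / {v}
  n5: {q,w,z} / {q}

Liveness:
  n0: in=∅ out={q,z}
  n1: in={q} out={q,z}
  n2: in=∅ out={q}
  n3: in={q,z} out={q,v}
  n4: in={q,v} out={q}
  n5: in={q} out=∅

Interfere edges:
  q: {r,v,w,z}
  r: {q,v,z}
  v: {q,r,z}
  w: {q}
  z: {q,r,v}

Chromatic number:
  lower bound: {q,r,v,z} mutually conflict ⇒ χ ≥ 4
  assign q→R0 r→R1 v→R2 w→R1 z→R3 — no edge inside a register ⇒ χ ≤ 4
  χ = 4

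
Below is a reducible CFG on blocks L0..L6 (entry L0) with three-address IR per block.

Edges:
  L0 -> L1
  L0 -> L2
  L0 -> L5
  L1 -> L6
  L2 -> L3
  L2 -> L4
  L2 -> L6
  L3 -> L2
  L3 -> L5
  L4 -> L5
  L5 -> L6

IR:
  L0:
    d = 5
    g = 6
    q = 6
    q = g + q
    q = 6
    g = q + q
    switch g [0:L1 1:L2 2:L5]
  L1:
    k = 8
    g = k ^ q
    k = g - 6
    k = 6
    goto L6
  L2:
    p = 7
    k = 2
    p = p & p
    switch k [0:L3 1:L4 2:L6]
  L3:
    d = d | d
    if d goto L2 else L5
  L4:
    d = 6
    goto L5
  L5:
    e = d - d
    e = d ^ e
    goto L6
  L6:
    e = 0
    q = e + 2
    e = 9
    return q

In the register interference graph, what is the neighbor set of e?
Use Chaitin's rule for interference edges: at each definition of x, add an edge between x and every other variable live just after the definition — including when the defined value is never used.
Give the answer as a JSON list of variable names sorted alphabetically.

Per-block:
  L0: def={d,g,q} ue=∅
  L1: def={g,k} ue={q}
  L2: def={k,p} ue=∅
  L3: def={d} ue={d}
  L4: def={d} ue=∅
  L5: def={e} ue={d}
  L6: def={e,q} ue=∅

Liveness:
  L0 li=∅ lo={d,q}
  L1 li={q} lo=∅
  L2 li={d} lo={d}
  L3 li={d} lo={d}
  L4 li=∅ lo={d}
  L5 li={d} lo=∅
  L6 li=∅ lo=∅

Conflict graph:
  d: {e,g,k,p,q}
  e: {d,q}
  g: {d,q}
  k: {d,p,q}
  p: {d,k}
  q: {d,e,g,k}

N(e) = ["d", "q"]

Answer: ["d", "q"]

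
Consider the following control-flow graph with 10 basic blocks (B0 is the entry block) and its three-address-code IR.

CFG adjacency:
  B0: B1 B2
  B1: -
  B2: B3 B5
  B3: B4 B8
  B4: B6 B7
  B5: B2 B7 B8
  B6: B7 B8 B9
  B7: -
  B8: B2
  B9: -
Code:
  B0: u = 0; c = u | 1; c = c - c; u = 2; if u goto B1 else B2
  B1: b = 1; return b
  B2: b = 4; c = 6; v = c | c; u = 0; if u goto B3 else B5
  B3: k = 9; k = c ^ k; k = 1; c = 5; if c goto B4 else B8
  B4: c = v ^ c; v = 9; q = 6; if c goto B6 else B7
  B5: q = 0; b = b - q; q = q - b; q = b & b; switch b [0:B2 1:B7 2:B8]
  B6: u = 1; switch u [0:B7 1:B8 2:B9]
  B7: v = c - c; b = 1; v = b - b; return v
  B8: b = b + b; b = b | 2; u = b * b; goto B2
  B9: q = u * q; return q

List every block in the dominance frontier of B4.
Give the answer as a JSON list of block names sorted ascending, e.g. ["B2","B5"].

idom tree: B1←B0 B2←B0 B3←B2 B4←B3 B5←B2 B6←B4 B7←B2 B8←B2 B9←B6
Dom∩ at merges:
  B2: preds {B0,B5,B8}: {B0} ∩ {B0,B2,B5} ∩ {B0,B2,B8} = {B0}; idom=B0
  B7: preds {B4,B5,B6}: {B0,B2,B3,B4} ∩ {B0,B2,B5} ∩ {B0,B2,B3,B4,B6} = {B0,B2}; idom=B2
  B8: preds {B3,B5,B6}: {B0,B2,B3} ∩ {B0,B2,B5} ∩ {B0,B2,B3,B4,B6} = {B0,B2}; idom=B2

Frontier:
  join B2 pred B0: · stop@B0
  join B2 pred B5: B5→B2 stop@B0
  join B2 pred B8: B8→B2 stop@B0
  join B7 pred B4: B4→B3 stop@B2
  join B7 pred B5: B5 stop@B2
  join B7 pred B6: B6→B4→B3 stop@B2
  join B8 pred B3: B3 stop@B2
  join B8 pred B5: B5 stop@B2
  join B8 pred B6: B6→B4→B3 stop@B2
  B0 → ∅
  B1 → ∅
  B2 → {B2}
  B3 → {B7,B8}
  B4 → {B7,B8}
  B5 → {B2,B7,B8}
  B6 → {B7,B8}
  B7 → ∅
  B8 → {B2}
  B9 → ∅

DF(B4) = ["B7", "B8"]

Answer: ["B7", "B8"]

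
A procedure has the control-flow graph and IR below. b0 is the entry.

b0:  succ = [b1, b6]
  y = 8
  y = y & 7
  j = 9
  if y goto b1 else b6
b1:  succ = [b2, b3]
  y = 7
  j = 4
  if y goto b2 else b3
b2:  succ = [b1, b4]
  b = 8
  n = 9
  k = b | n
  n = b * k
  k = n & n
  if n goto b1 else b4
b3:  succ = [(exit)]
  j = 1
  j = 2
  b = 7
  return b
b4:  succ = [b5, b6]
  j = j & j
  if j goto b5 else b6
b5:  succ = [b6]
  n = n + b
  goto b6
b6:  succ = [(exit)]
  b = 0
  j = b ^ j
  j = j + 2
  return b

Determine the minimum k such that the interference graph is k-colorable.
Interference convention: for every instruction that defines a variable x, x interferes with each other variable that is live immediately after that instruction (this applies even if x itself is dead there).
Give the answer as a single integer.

Answer: 4

Working:
Per-block:
  b0: def={j,y} ue=∅
  b1: def={j,y} ue=∅
  b2: def={b,k,n} ue=∅
  b3: def={b,j} ue=∅
  b4: def={j} ue={j}
  b5: def={n} ue={b,n}
  b6: def={b,j} ue={j}

Liveness:
  b0: in=∅ out={j}
  b1: in=∅ out={j}
  b2: in={j} out={b,j,n}
  b3: in=∅ out=∅
  b4: in={b,j,n} out={b,j,n}
  b5: in={b,j,n} out={j}
  b6: in={j} out=∅

Conflict graph:
  b↔{j,k,n}
  j↔{b,k,n,y}
  k↔{b,j,n}
  n↔{b,j,k}
  y↔{j}

Colouring:
  clique {b,j,k,n} ⇒ need ≥ 4
  4-colouring: R0={j}  R1={b,y}  R2={k}  R3={n}
  χ = 4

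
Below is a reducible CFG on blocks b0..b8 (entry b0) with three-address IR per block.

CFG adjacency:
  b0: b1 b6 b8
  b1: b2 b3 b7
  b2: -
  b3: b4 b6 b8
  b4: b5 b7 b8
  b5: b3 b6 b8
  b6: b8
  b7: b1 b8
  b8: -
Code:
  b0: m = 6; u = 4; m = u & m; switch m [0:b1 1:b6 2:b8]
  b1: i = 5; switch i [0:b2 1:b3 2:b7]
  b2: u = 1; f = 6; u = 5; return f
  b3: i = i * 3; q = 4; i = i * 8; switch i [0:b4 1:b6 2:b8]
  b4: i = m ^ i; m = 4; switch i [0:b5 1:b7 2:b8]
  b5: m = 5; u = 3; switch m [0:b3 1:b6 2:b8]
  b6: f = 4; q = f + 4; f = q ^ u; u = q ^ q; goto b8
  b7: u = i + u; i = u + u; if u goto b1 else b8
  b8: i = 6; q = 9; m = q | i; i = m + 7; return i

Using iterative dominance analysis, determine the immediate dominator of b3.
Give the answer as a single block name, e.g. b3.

Answer: b1

Working:
idom tree: b1←b0 b2←b1 b3←b1 b4←b3 b5←b4 b6←b0 b7←b1 b8←b0
Join-block Dom:
  b1: preds {b0,b7}: {b0} ∩ {b0,b1,b7} = {b0}; idom=b0
  b3: preds {b1,b5}: {b0,b1} ∩ {b0,b1,b3,b4,b5} = {b0,b1}; idom=b1
  b6: preds {b0,b3,b5}: {b0} ∩ {b0,b1,b3} ∩ {b0,b1,b3,b4,b5} = {b0}; idom=b0
  b7: preds {b1,b4}: {b0,b1} ∩ {b0,b1,b3,b4} = {b0,b1}; idom=b1
  b8: preds {b0,b3,b4,b5,b6,b7}: {b0} ∩ {b0,b1,b3} ∩ {b0,b1,b3,b4} ∩ {b0,b1,b3,b4,b5} ∩ {b0,b6} ∩ {b0,b1,b7} = {b0}; idom=b0

idom(b3) = b1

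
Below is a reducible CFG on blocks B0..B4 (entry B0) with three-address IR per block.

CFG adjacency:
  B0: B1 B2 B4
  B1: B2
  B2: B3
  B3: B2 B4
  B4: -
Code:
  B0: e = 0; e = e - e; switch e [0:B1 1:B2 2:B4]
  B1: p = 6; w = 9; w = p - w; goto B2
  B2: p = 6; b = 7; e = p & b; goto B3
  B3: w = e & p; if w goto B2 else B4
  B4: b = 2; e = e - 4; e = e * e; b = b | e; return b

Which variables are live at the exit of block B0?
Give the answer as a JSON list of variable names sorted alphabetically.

Per-block:
  B0 def {e} use ∅
  B1 def {p,w} use ∅
  B2 def {b,e,p} use ∅
  B3 def {w} use {e,p}
  B4 def {b,e} use {e}

Live sets:
  B0: in=∅ out={e}
  B1: in=∅ out=∅
  B2: in=∅ out={e,p}
  B3: in={e,p} out={e}
  B4: in={e} out=∅

live-out(B0) = ["e"]

Answer: ["e"]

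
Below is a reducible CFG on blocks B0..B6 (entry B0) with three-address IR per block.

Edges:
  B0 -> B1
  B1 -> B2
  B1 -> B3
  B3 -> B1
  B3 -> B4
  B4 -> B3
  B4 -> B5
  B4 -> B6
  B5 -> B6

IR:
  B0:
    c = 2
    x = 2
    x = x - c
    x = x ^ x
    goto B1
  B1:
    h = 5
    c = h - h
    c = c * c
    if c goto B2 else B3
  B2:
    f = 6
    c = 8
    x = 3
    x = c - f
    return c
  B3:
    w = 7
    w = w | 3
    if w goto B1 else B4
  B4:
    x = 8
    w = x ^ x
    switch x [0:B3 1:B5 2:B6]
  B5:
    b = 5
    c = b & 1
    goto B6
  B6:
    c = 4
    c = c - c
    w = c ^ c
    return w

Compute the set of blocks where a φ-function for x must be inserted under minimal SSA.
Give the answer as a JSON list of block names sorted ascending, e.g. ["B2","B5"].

idom tree: B1←B0 B2←B1 B3←B1 B4←B3 B5←B4 B6←B4
Dom∩ at merges:
  B1: preds {B0,B3}: {B0} ∩ {B0,B1,B3} = {B0}; idom=B0
  B3: preds {B1,B4}: {B0,B1} ∩ {B0,B1,B3,B4} = {B0,B1}; idom=B1
  B6: preds {B4,B5}: {B0,B1,B3,B4} ∩ {B0,B1,B3,B4,B5} = {B0,B1,B3,B4}; idom=B4

Frontier:
  join B1 pred B0: · stop@B0
  join B1 pred B3: B3→B1 stop@B0
  join B3 pred B1: · stop@B1
  join B3 pred B4: B4→B3 stop@B1
  join B6 pred B4: · stop@B4
  join B6 pred B5: B5 stop@B4
  DF(B0)=∅
  DF(B1)={B1}
  DF(B2)=∅
  DF(B3)={B1,B3}
  DF(B4)={B3}
  DF(B5)={B6}
  DF(B6)=∅

φ for x: defs {B0,B2,B4}
  DF⁺ = {B1,B3}

Answer: ["B1", "B3"]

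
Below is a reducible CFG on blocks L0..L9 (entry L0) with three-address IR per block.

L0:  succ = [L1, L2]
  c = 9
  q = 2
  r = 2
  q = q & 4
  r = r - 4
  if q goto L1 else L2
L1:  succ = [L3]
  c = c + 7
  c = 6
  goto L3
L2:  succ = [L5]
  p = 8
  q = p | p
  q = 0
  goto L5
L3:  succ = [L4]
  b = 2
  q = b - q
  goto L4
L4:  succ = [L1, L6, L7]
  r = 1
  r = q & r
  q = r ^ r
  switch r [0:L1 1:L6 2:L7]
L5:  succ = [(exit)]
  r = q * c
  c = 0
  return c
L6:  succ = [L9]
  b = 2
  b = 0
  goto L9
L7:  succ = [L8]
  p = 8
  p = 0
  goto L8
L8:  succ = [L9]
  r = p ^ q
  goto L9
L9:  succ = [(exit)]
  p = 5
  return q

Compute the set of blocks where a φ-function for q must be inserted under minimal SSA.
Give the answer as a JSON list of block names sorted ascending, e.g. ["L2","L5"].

idom tree: L1←L0 L2←L0 L3←L1 L4←L3 L5←L2 L6←L4 L7←L4 L8←L7 L9←L4
Dom∩ at merges:
  L1: preds {L0,L4}: {L0} ∩ {L0,L1,L3,L4} = {L0}; idom=L0
  L9: preds {L6,L8}: {L0,L1,L3,L4,L6} ∩ {L0,L1,L3,L4,L7,L8} = {L0,L1,L3,L4}; idom=L4

Frontier:
  join L1 pred L0: · stop@L0
  join L1 pred L4: L4→L3→L1 stop@L0
  join L9 pred L6: L6 stop@L4
  join L9 pred L8: L8→L7 stop@L4
  DF(L0)=∅
  DF(L1)={L1}
  DF(L2)=∅
  DF(L3)={L1}
  DF(L4)={L1}
  DF(L5)=∅
  DF(L6)={L9}
  DF(L7)={L9}
  DF(L8)={L9}
  DF(L9)=∅

φ for q: defs {L0,L2,L3,L4}
  DF⁺ = {L1}

Answer: ["L1"]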